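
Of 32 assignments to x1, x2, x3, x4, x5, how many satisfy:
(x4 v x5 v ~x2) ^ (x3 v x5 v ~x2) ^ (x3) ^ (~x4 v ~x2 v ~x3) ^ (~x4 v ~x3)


CNF with 5 clauses over 5 vars (32 assignments).
An assignment satisfies CNF iff every clause has >=1 true literal.
Check each row (bits = x1,x2,x3,x4,x5; clause T/F shown):
  row 0 [00000]: clauses=TTFTT -> 0
  row 1 [00001]: clauses=TTFTT -> 0
  row 2 [00010]: clauses=TTFTT -> 0
  row 3 [00011]: clauses=TTFTT -> 0
  row 4 [00100]: clauses=TTTTT -> 1
  row 5 [00101]: clauses=TTTTT -> 1
  row 6 [00110]: clauses=TTTTF -> 0
  row 7 [00111]: clauses=TTTTF -> 0
  row 8 [01000]: clauses=FFFTT -> 0
  row 9 [01001]: clauses=TTFTT -> 0
  row 10 [01010]: clauses=TFFTT -> 0
  row 11 [01011]: clauses=TTFTT -> 0
  row 12 [01100]: clauses=FTTTT -> 0
  row 13 [01101]: clauses=TTTTT -> 1
  row 14 [01110]: clauses=TTTFF -> 0
  row 15 [01111]: clauses=TTTFF -> 0
  row 16 [10000]: clauses=TTFTT -> 0
  row 17 [10001]: clauses=TTFTT -> 0
  row 18 [10010]: clauses=TTFTT -> 0
  row 19 [10011]: clauses=TTFTT -> 0
  row 20 [10100]: clauses=TTTTT -> 1
  row 21 [10101]: clauses=TTTTT -> 1
  row 22 [10110]: clauses=TTTTF -> 0
  row 23 [10111]: clauses=TTTTF -> 0
  row 24 [11000]: clauses=FFFTT -> 0
  row 25 [11001]: clauses=TTFTT -> 0
  row 26 [11010]: clauses=TFFTT -> 0
  row 27 [11011]: clauses=TTFTT -> 0
  row 28 [11100]: clauses=FTTTT -> 0
  row 29 [11101]: clauses=TTTTT -> 1
  row 30 [11110]: clauses=TTTFF -> 0
  row 31 [11111]: clauses=TTTFF -> 0
Full result column, 8 rows per line (x1,x2 fixed per line; x3,x4,x5 runs 000..111 left to right):
  rows 0-7 [x1,x2=00]: 00001100  (ones: 2)
  rows 8-15 [x1,x2=01]: 00000100  (ones: 1)
  rows 16-23 [x1,x2=10]: 00001100  (ones: 2)
  rows 24-31 [x1,x2=11]: 00000100  (ones: 1)
Satisfying assignments = 2+1+2+1 = 6

6


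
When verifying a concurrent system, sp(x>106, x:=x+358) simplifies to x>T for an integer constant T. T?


Formula: sp(P, x:=E) = exists old_x. (x = E[old_x/x]) AND P[old_x/x] (old_x is the value of x before the assignment; eliminate old_x by solving x = E[old_x/x] for old_x)
Step 1: Precondition P: x>106, i.e. old_x > 106
Step 2: Assignment gives x = old_x + 358, so old_x = x - 358
Step 3: Substitute into P: x - 358 > 106
Step 4: Simplify: x > 106+358 = 464

464


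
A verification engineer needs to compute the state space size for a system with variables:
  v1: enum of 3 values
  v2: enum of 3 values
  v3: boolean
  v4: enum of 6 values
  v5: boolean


State space = product of domain sizes of all variables.
Domain sizes:
  v1 (enum of 3 values): 3
  v2 (enum of 3 values): 3
  v3 (boolean): 2
  v4 (enum of 6 values): 6
  v5 (boolean): 2
Product = 3 * 3 * 2 * 6 * 2 = 216

216


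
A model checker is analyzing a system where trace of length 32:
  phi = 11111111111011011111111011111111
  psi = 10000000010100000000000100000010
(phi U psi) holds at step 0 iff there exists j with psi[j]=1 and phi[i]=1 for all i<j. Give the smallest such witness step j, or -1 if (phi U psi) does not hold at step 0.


(phi U psi) at 0: need smallest j with psi[j]=1 and phi[i]=1 for all i in [0,j).
Scan from step 0:
  step 0: psi=1 and phi held for [0,0) -> witness found
Witness step = 0

0


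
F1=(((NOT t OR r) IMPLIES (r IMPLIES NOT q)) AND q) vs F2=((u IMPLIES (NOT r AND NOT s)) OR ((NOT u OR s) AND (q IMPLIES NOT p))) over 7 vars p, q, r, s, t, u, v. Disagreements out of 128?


F1 = (((NOT t OR r) IMPLIES (r IMPLIES NOT q)) AND q)
F2 = ((u IMPLIES (NOT r AND NOT s)) OR ((NOT u OR s) AND (q IMPLIES NOT p)))
Evaluate both on each of 128 rows (bits = p,q,r,s,t,u,v):
  row 0 [0000000]: F1=0 F2=1 (differ) -> 1
  row 1 [0000001]: F1=0 F2=1 (differ) -> 1
  row 2 [0000010]: F1=0 F2=1 (differ) -> 1
  row 3 [0000011]: F1=0 F2=1 (differ) -> 1
  row 4 [0000100]: F1=0 F2=1 (differ) -> 1
  (every remaining row is evaluated the same way; all 128 results are listed next)
Full result column, 8 rows per line (p,q,r,s fixed per line; t,u,v runs 000..111 left to right):
  rows 0-7 [p,q,r,s=0000]: 11111111  (ones: 8)
  rows 8-15 [p,q,r,s=0001]: 11111111  (ones: 8)
  rows 16-23 [p,q,r,s=0010]: 11001100  (ones: 4)
  rows 24-31 [p,q,r,s=0011]: 11111111  (ones: 8)
  rows 32-39 [p,q,r,s=0100]: 00000000  (ones: 0)
  rows 40-47 [p,q,r,s=0101]: 00000000  (ones: 0)
  rows 48-55 [p,q,r,s=0110]: 11001100  (ones: 4)
  rows 56-63 [p,q,r,s=0111]: 11111111  (ones: 8)
  rows 64-71 [p,q,r,s=1000]: 11111111  (ones: 8)
  rows 72-79 [p,q,r,s=1001]: 11111111  (ones: 8)
  rows 80-87 [p,q,r,s=1010]: 11001100  (ones: 4)
  rows 88-95 [p,q,r,s=1011]: 11111111  (ones: 8)
  rows 96-103 [p,q,r,s=1100]: 00000000  (ones: 0)
  rows 104-111 [p,q,r,s=1101]: 00110011  (ones: 4)
  rows 112-119 [p,q,r,s=1110]: 11001100  (ones: 4)
  rows 120-127 [p,q,r,s=1111]: 11001100  (ones: 4)
Disagreements = 8+8+4+8+0+0+4+8+8+8+4+8+0+4+4+4 = 80

80


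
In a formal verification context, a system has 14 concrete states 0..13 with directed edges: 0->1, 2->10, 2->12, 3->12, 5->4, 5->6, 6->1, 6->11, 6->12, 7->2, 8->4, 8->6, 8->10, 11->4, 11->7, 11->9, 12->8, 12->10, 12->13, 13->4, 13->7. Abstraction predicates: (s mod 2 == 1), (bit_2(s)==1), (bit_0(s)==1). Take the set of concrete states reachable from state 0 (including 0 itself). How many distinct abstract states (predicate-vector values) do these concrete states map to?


BFS from 0:
Concrete reachable: {0, 1}
Abstract via predicates (s mod 2 == 1), (bit_2(s)==1), (bit_0(s)==1):
  (0,0,0) <- {0}
  (1,0,1) <- {1}
Distinct abstract states = 2

2


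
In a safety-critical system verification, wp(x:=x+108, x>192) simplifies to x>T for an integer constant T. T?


Formula: wp(x:=E, P) = P[E/x] (substitute E for x in postcondition)
Step 1: Postcondition: x>192
Step 2: Substitute x+108 for x: x+108>192
Step 3: Solve for x: x > 192-108 = 84

84


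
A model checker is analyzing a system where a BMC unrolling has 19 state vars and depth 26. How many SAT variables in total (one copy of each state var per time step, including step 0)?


BMC unrolls to depth k, creating one copy of each state var for steps 0..k.
Step count = 26 + 1 = 27 (steps 0 through 26)
Vars per step = 19
Total = 19 * 27 = 513

513


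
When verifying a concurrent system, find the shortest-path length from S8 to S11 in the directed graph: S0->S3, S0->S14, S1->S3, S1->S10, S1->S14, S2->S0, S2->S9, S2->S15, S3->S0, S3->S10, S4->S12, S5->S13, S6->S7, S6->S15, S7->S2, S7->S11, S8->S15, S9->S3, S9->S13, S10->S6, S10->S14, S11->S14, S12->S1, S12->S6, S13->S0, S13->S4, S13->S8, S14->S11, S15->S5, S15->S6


BFS layer-by-layer from S8:
  dist 0: {S8}
  dist 1: {S15}
  dist 2: {S5, S6}
  dist 3: {S7, S13}
  dist 4: {S0, S2, S4, S11}
  -> S11 reached at distance 4
Shortest path length = 4

4


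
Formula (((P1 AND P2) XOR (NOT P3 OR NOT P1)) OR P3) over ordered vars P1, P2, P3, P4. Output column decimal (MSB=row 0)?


Formula: (((P1 AND P2) XOR (NOT P3 OR NOT P1)) OR P3) over P1, P2, P3, P4 (16 rows)
Evaluate each row (bits = P1,P2,P3,P4, MSB first):
  row 0 [0000]: (((0 AND 0) XOR (NOT 0 OR NOT 0)) OR 0) -> 1
  row 1 [0001]: (((0 AND 0) XOR (NOT 0 OR NOT 0)) OR 0) -> 1
  row 2 [0010]: (((0 AND 0) XOR (NOT 1 OR NOT 0)) OR 1) -> 1
  row 3 [0011]: (((0 AND 0) XOR (NOT 1 OR NOT 0)) OR 1) -> 1
  row 4 [0100]: (((0 AND 1) XOR (NOT 0 OR NOT 0)) OR 0) -> 1
  row 5 [0101]: (((0 AND 1) XOR (NOT 0 OR NOT 0)) OR 0) -> 1
  row 6 [0110]: (((0 AND 1) XOR (NOT 1 OR NOT 0)) OR 1) -> 1
  row 7 [0111]: (((0 AND 1) XOR (NOT 1 OR NOT 0)) OR 1) -> 1
  row 8 [1000]: (((1 AND 0) XOR (NOT 0 OR NOT 1)) OR 0) -> 1
  row 9 [1001]: (((1 AND 0) XOR (NOT 0 OR NOT 1)) OR 0) -> 1
  row 10 [1010]: (((1 AND 0) XOR (NOT 1 OR NOT 1)) OR 1) -> 1
  row 11 [1011]: (((1 AND 0) XOR (NOT 1 OR NOT 1)) OR 1) -> 1
  row 12 [1100]: (((1 AND 1) XOR (NOT 0 OR NOT 1)) OR 0) -> 0
  row 13 [1101]: (((1 AND 1) XOR (NOT 0 OR NOT 1)) OR 0) -> 0
  row 14 [1110]: (((1 AND 1) XOR (NOT 1 OR NOT 1)) OR 1) -> 1
  row 15 [1111]: (((1 AND 1) XOR (NOT 1 OR NOT 1)) OR 1) -> 1
Full result column, 4 rows per line (P1,P2 fixed per line; P3,P4 runs 00..11 left to right):
  rows 0-3 [P1,P2=00]: 1111  = hex F
  rows 4-7 [P1,P2=01]: 1111  = hex F
  rows 8-11 [P1,P2=10]: 1111  = hex F
  rows 12-15 [P1,P2=11]: 0011  = hex 3
Output column (row 0 .. row 15) = 1111111111110011
Output column grouped in 4s = 1111 1111 1111 0011 = 0xFFF3
Convert to decimal digit by digit (value = value*16 + digit):
  F -> 15
  15*16 + 15 (F) = 255
  255*16 + 15 (F) = 4095
  4095*16 + 3 = 65523
Decimal = 65523

65523


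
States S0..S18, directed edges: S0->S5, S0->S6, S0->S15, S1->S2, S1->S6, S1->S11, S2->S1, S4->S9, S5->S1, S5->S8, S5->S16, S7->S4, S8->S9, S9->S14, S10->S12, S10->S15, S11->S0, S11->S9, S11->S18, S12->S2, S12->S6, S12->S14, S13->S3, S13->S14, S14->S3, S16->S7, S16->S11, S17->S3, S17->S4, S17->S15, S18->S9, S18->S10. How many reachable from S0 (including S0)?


BFS from S0:
  layer 0: {S0}
  layer 1: {S5, S6, S15}
  layer 2: {S1, S8, S16}
  layer 3: {S2, S7, S9, S11}
  layer 4: {S4, S14, S18}
  layer 5: {S3, S10}
  layer 6: {S12}
Reachable set: {S0, S1, S2, S3, S4, S5, S6, S7, S8, S9, S10, S11, S12, S14, S15, S16, S18}
Count = 17

17


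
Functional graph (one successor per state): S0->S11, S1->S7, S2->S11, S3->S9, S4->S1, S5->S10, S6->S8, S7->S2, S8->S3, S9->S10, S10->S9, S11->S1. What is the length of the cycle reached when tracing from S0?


Trace from S0 until a state repeats:
  S0 -> S11 -> S1 -> S7 -> S2 -> S11
S11 first seen at step 1, revisited at step 5.
Cycle length = 5 - 1 = 4

4


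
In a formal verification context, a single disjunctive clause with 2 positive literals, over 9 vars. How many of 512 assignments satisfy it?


Step 1: Total=2^9=512
Step 2: Unsat when all 2 false: 2^7=128
Step 3: Sat=512-128=384

384


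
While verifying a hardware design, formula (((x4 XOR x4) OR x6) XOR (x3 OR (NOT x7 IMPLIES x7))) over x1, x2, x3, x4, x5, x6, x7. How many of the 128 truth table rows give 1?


Formula: (((x4 XOR x4) OR x6) XOR (x3 OR (NOT x7 IMPLIES x7))) over 7 vars (128 rows)
Evaluate each row (x1, x2, x3, x4, x5, x6, x7 as bits, MSB first):
  row 0 [0000000]: (((0 XOR 0) OR 0) XOR (0 OR (NOT 0 IMPLIES 0))) -> 0
  row 1 [0000001]: (((0 XOR 0) OR 0) XOR (0 OR (NOT 1 IMPLIES 1))) -> 1
  row 2 [0000010]: (((0 XOR 0) OR 1) XOR (0 OR (NOT 0 IMPLIES 0))) -> 1
  row 3 [0000011]: (((0 XOR 0) OR 1) XOR (0 OR (NOT 1 IMPLIES 1))) -> 0
  row 4 [0000100]: (((0 XOR 0) OR 0) XOR (0 OR (NOT 0 IMPLIES 0))) -> 0
  (every remaining row is evaluated the same way; all 128 results are listed next)
Full result column, 8 rows per line (x1,x2,x3,x4 fixed per line; x5,x6,x7 runs 000..111 left to right):
  rows 0-7 [x1,x2,x3,x4=0000]: 01100110  (ones: 4)
  rows 8-15 [x1,x2,x3,x4=0001]: 01100110  (ones: 4)
  rows 16-23 [x1,x2,x3,x4=0010]: 11001100  (ones: 4)
  rows 24-31 [x1,x2,x3,x4=0011]: 11001100  (ones: 4)
  rows 32-39 [x1,x2,x3,x4=0100]: 01100110  (ones: 4)
  rows 40-47 [x1,x2,x3,x4=0101]: 01100110  (ones: 4)
  rows 48-55 [x1,x2,x3,x4=0110]: 11001100  (ones: 4)
  rows 56-63 [x1,x2,x3,x4=0111]: 11001100  (ones: 4)
  rows 64-71 [x1,x2,x3,x4=1000]: 01100110  (ones: 4)
  rows 72-79 [x1,x2,x3,x4=1001]: 01100110  (ones: 4)
  rows 80-87 [x1,x2,x3,x4=1010]: 11001100  (ones: 4)
  rows 88-95 [x1,x2,x3,x4=1011]: 11001100  (ones: 4)
  rows 96-103 [x1,x2,x3,x4=1100]: 01100110  (ones: 4)
  rows 104-111 [x1,x2,x3,x4=1101]: 01100110  (ones: 4)
  rows 112-119 [x1,x2,x3,x4=1110]: 11001100  (ones: 4)
  rows 120-127 [x1,x2,x3,x4=1111]: 11001100  (ones: 4)
Count of 1-rows = 4+4+4+4+4+4+4+4+4+4+4+4+4+4+4+4 = 64

64


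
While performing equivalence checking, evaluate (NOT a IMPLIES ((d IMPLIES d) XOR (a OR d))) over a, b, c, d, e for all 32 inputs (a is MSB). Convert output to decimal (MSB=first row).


Formula: (NOT a IMPLIES ((d IMPLIES d) XOR (a OR d))) over a, b, c, d, e (32 rows)
Evaluate each row (bits = a,b,c,d,e, MSB first):
  row 0 [00000]: (NOT 0 IMPLIES ((0 IMPLIES 0) XOR (0 OR 0))) -> 1
  row 1 [00001]: (NOT 0 IMPLIES ((0 IMPLIES 0) XOR (0 OR 0))) -> 1
  row 2 [00010]: (NOT 0 IMPLIES ((1 IMPLIES 1) XOR (0 OR 1))) -> 0
  row 3 [00011]: (NOT 0 IMPLIES ((1 IMPLIES 1) XOR (0 OR 1))) -> 0
  row 4 [00100]: (NOT 0 IMPLIES ((0 IMPLIES 0) XOR (0 OR 0))) -> 1
  row 5 [00101]: (NOT 0 IMPLIES ((0 IMPLIES 0) XOR (0 OR 0))) -> 1
  row 6 [00110]: (NOT 0 IMPLIES ((1 IMPLIES 1) XOR (0 OR 1))) -> 0
  row 7 [00111]: (NOT 0 IMPLIES ((1 IMPLIES 1) XOR (0 OR 1))) -> 0
  row 8 [01000]: (NOT 0 IMPLIES ((0 IMPLIES 0) XOR (0 OR 0))) -> 1
  row 9 [01001]: (NOT 0 IMPLIES ((0 IMPLIES 0) XOR (0 OR 0))) -> 1
  row 10 [01010]: (NOT 0 IMPLIES ((1 IMPLIES 1) XOR (0 OR 1))) -> 0
  row 11 [01011]: (NOT 0 IMPLIES ((1 IMPLIES 1) XOR (0 OR 1))) -> 0
  row 12 [01100]: (NOT 0 IMPLIES ((0 IMPLIES 0) XOR (0 OR 0))) -> 1
  row 13 [01101]: (NOT 0 IMPLIES ((0 IMPLIES 0) XOR (0 OR 0))) -> 1
  row 14 [01110]: (NOT 0 IMPLIES ((1 IMPLIES 1) XOR (0 OR 1))) -> 0
  row 15 [01111]: (NOT 0 IMPLIES ((1 IMPLIES 1) XOR (0 OR 1))) -> 0
  row 16 [10000]: (NOT 1 IMPLIES ((0 IMPLIES 0) XOR (1 OR 0))) -> 1
  row 17 [10001]: (NOT 1 IMPLIES ((0 IMPLIES 0) XOR (1 OR 0))) -> 1
  row 18 [10010]: (NOT 1 IMPLIES ((1 IMPLIES 1) XOR (1 OR 1))) -> 1
  row 19 [10011]: (NOT 1 IMPLIES ((1 IMPLIES 1) XOR (1 OR 1))) -> 1
  row 20 [10100]: (NOT 1 IMPLIES ((0 IMPLIES 0) XOR (1 OR 0))) -> 1
  row 21 [10101]: (NOT 1 IMPLIES ((0 IMPLIES 0) XOR (1 OR 0))) -> 1
  row 22 [10110]: (NOT 1 IMPLIES ((1 IMPLIES 1) XOR (1 OR 1))) -> 1
  row 23 [10111]: (NOT 1 IMPLIES ((1 IMPLIES 1) XOR (1 OR 1))) -> 1
  row 24 [11000]: (NOT 1 IMPLIES ((0 IMPLIES 0) XOR (1 OR 0))) -> 1
  row 25 [11001]: (NOT 1 IMPLIES ((0 IMPLIES 0) XOR (1 OR 0))) -> 1
  row 26 [11010]: (NOT 1 IMPLIES ((1 IMPLIES 1) XOR (1 OR 1))) -> 1
  row 27 [11011]: (NOT 1 IMPLIES ((1 IMPLIES 1) XOR (1 OR 1))) -> 1
  row 28 [11100]: (NOT 1 IMPLIES ((0 IMPLIES 0) XOR (1 OR 0))) -> 1
  row 29 [11101]: (NOT 1 IMPLIES ((0 IMPLIES 0) XOR (1 OR 0))) -> 1
  row 30 [11110]: (NOT 1 IMPLIES ((1 IMPLIES 1) XOR (1 OR 1))) -> 1
  row 31 [11111]: (NOT 1 IMPLIES ((1 IMPLIES 1) XOR (1 OR 1))) -> 1
Full result column, 4 rows per line (a,b,c fixed per line; d,e runs 00..11 left to right):
  rows 0-3 [a,b,c=000]: 1100  = hex C
  rows 4-7 [a,b,c=001]: 1100  = hex C
  rows 8-11 [a,b,c=010]: 1100  = hex C
  rows 12-15 [a,b,c=011]: 1100  = hex C
  rows 16-19 [a,b,c=100]: 1111  = hex F
  rows 20-23 [a,b,c=101]: 1111  = hex F
  rows 24-27 [a,b,c=110]: 1111  = hex F
  rows 28-31 [a,b,c=111]: 1111  = hex F
Output column (row 0 .. row 31) = 11001100110011001111111111111111
Output column grouped in 4s = 1100 1100 1100 1100 1111 1111 1111 1111 = 0xCCCCFFFF
Convert to decimal digit by digit (value = value*16 + digit):
  C -> 12
  12*16 + 12 (C) = 204
  204*16 + 12 (C) = 3276
  3276*16 + 12 (C) = 52428
  52428*16 + 15 (F) = 838863
  838863*16 + 15 (F) = 13421823
  13421823*16 + 15 (F) = 214749183
  214749183*16 + 15 (F) = 3435986943
Decimal = 3435986943

3435986943


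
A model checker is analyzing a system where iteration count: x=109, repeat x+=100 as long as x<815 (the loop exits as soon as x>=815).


Step 1: x goes from 109 toward 815 by 100; the body runs while x<815, so iterations = ceil((bound-start)/step)
Step 2: Distance=706
Step 3: ceil(706/100)=8

8


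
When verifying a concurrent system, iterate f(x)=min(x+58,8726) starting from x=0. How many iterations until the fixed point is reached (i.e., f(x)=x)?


Step 1: x=0, cap=8726, increment=58
Step 2: x grows by 58 each step until capped at 8726; fixed point is x=8726
Step 3: iterations = ceil(8726/58) = 151

151


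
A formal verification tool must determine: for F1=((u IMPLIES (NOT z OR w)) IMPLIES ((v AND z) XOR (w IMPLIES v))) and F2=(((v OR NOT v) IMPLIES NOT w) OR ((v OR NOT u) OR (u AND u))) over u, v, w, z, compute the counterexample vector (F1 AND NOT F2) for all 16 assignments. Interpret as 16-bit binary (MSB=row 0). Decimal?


F1 = ((u IMPLIES (NOT z OR w)) IMPLIES ((v AND z) XOR (w IMPLIES v)))
F2 = (((v OR NOT v) IMPLIES NOT w) OR ((v OR NOT u) OR (u AND u)))
Counterexample to F1=>F2 is where F1=1 and F2=0.
Evaluate each row (bits = u,v,w,z, MSB first):
  row 0 [0000]: F1=1 F2=1 -> F1&~F2 -> 0
  row 1 [0001]: F1=1 F2=1 -> F1&~F2 -> 0
  row 2 [0010]: F1=0 F2=1 -> F1&~F2 -> 0
  row 3 [0011]: F1=0 F2=1 -> F1&~F2 -> 0
  row 4 [0100]: F1=1 F2=1 -> F1&~F2 -> 0
  row 5 [0101]: F1=0 F2=1 -> F1&~F2 -> 0
  row 6 [0110]: F1=1 F2=1 -> F1&~F2 -> 0
  row 7 [0111]: F1=0 F2=1 -> F1&~F2 -> 0
  row 8 [1000]: F1=1 F2=1 -> F1&~F2 -> 0
  row 9 [1001]: F1=1 F2=1 -> F1&~F2 -> 0
  row 10 [1010]: F1=0 F2=1 -> F1&~F2 -> 0
  row 11 [1011]: F1=0 F2=1 -> F1&~F2 -> 0
  row 12 [1100]: F1=1 F2=1 -> F1&~F2 -> 0
  row 13 [1101]: F1=1 F2=1 -> F1&~F2 -> 0
  row 14 [1110]: F1=1 F2=1 -> F1&~F2 -> 0
  row 15 [1111]: F1=0 F2=1 -> F1&~F2 -> 0
Full result column, 4 rows per line (u,v fixed per line; w,z runs 00..11 left to right):
  rows 0-3 [u,v=00]: 0000  = hex 0
  rows 4-7 [u,v=01]: 0000  = hex 0
  rows 8-11 [u,v=10]: 0000  = hex 0
  rows 12-15 [u,v=11]: 0000  = hex 0
Counterexample vector (row 0 .. row 15) = 0000000000000000
Output column grouped in 4s = 0000 0000 0000 0000 = 0x0000
Convert to decimal digit by digit (value = value*16 + digit):
  0 -> 0
  0*16 + 0 = 0
  0*16 + 0 = 0
  0*16 + 0 = 0
Decimal = 0

0


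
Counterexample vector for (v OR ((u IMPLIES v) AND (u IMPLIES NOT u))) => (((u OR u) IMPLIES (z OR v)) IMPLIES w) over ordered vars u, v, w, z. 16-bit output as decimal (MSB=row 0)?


F1 = (v OR ((u IMPLIES v) AND (u IMPLIES NOT u)))
F2 = (((u OR u) IMPLIES (z OR v)) IMPLIES w)
Counterexample to F1=>F2 is where F1=1 and F2=0.
Evaluate each row (bits = u,v,w,z, MSB first):
  row 0 [0000]: F1=1 F2=0 -> F1&~F2 -> 1
  row 1 [0001]: F1=1 F2=0 -> F1&~F2 -> 1
  row 2 [0010]: F1=1 F2=1 -> F1&~F2 -> 0
  row 3 [0011]: F1=1 F2=1 -> F1&~F2 -> 0
  row 4 [0100]: F1=1 F2=0 -> F1&~F2 -> 1
  row 5 [0101]: F1=1 F2=0 -> F1&~F2 -> 1
  row 6 [0110]: F1=1 F2=1 -> F1&~F2 -> 0
  row 7 [0111]: F1=1 F2=1 -> F1&~F2 -> 0
  row 8 [1000]: F1=0 F2=1 -> F1&~F2 -> 0
  row 9 [1001]: F1=0 F2=0 -> F1&~F2 -> 0
  row 10 [1010]: F1=0 F2=1 -> F1&~F2 -> 0
  row 11 [1011]: F1=0 F2=1 -> F1&~F2 -> 0
  row 12 [1100]: F1=1 F2=0 -> F1&~F2 -> 1
  row 13 [1101]: F1=1 F2=0 -> F1&~F2 -> 1
  row 14 [1110]: F1=1 F2=1 -> F1&~F2 -> 0
  row 15 [1111]: F1=1 F2=1 -> F1&~F2 -> 0
Full result column, 4 rows per line (u,v fixed per line; w,z runs 00..11 left to right):
  rows 0-3 [u,v=00]: 1100  = hex C
  rows 4-7 [u,v=01]: 1100  = hex C
  rows 8-11 [u,v=10]: 0000  = hex 0
  rows 12-15 [u,v=11]: 1100  = hex C
Counterexample vector (row 0 .. row 15) = 1100110000001100
Output column grouped in 4s = 1100 1100 0000 1100 = 0xCC0C
Convert to decimal digit by digit (value = value*16 + digit):
  C -> 12
  12*16 + 12 (C) = 204
  204*16 + 0 = 3264
  3264*16 + 12 (C) = 52236
Decimal = 52236

52236


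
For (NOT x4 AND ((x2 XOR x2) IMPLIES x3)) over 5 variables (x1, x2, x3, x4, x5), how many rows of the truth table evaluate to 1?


Formula: (NOT x4 AND ((x2 XOR x2) IMPLIES x3)) over 5 vars (32 rows)
Evaluate each row (x1, x2, x3, x4, x5 as bits, MSB first):
  row 0 [00000]: (NOT 0 AND ((0 XOR 0) IMPLIES 0)) -> 1
  row 1 [00001]: (NOT 0 AND ((0 XOR 0) IMPLIES 0)) -> 1
  row 2 [00010]: (NOT 1 AND ((0 XOR 0) IMPLIES 0)) -> 0
  row 3 [00011]: (NOT 1 AND ((0 XOR 0) IMPLIES 0)) -> 0
  row 4 [00100]: (NOT 0 AND ((0 XOR 0) IMPLIES 1)) -> 1
  row 5 [00101]: (NOT 0 AND ((0 XOR 0) IMPLIES 1)) -> 1
  row 6 [00110]: (NOT 1 AND ((0 XOR 0) IMPLIES 1)) -> 0
  row 7 [00111]: (NOT 1 AND ((0 XOR 0) IMPLIES 1)) -> 0
  row 8 [01000]: (NOT 0 AND ((1 XOR 1) IMPLIES 0)) -> 1
  row 9 [01001]: (NOT 0 AND ((1 XOR 1) IMPLIES 0)) -> 1
  row 10 [01010]: (NOT 1 AND ((1 XOR 1) IMPLIES 0)) -> 0
  row 11 [01011]: (NOT 1 AND ((1 XOR 1) IMPLIES 0)) -> 0
  row 12 [01100]: (NOT 0 AND ((1 XOR 1) IMPLIES 1)) -> 1
  row 13 [01101]: (NOT 0 AND ((1 XOR 1) IMPLIES 1)) -> 1
  row 14 [01110]: (NOT 1 AND ((1 XOR 1) IMPLIES 1)) -> 0
  row 15 [01111]: (NOT 1 AND ((1 XOR 1) IMPLIES 1)) -> 0
  row 16 [10000]: (NOT 0 AND ((0 XOR 0) IMPLIES 0)) -> 1
  row 17 [10001]: (NOT 0 AND ((0 XOR 0) IMPLIES 0)) -> 1
  row 18 [10010]: (NOT 1 AND ((0 XOR 0) IMPLIES 0)) -> 0
  row 19 [10011]: (NOT 1 AND ((0 XOR 0) IMPLIES 0)) -> 0
  row 20 [10100]: (NOT 0 AND ((0 XOR 0) IMPLIES 1)) -> 1
  row 21 [10101]: (NOT 0 AND ((0 XOR 0) IMPLIES 1)) -> 1
  row 22 [10110]: (NOT 1 AND ((0 XOR 0) IMPLIES 1)) -> 0
  row 23 [10111]: (NOT 1 AND ((0 XOR 0) IMPLIES 1)) -> 0
  row 24 [11000]: (NOT 0 AND ((1 XOR 1) IMPLIES 0)) -> 1
  row 25 [11001]: (NOT 0 AND ((1 XOR 1) IMPLIES 0)) -> 1
  row 26 [11010]: (NOT 1 AND ((1 XOR 1) IMPLIES 0)) -> 0
  row 27 [11011]: (NOT 1 AND ((1 XOR 1) IMPLIES 0)) -> 0
  row 28 [11100]: (NOT 0 AND ((1 XOR 1) IMPLIES 1)) -> 1
  row 29 [11101]: (NOT 0 AND ((1 XOR 1) IMPLIES 1)) -> 1
  row 30 [11110]: (NOT 1 AND ((1 XOR 1) IMPLIES 1)) -> 0
  row 31 [11111]: (NOT 1 AND ((1 XOR 1) IMPLIES 1)) -> 0
Full result column, 8 rows per line (x1,x2 fixed per line; x3,x4,x5 runs 000..111 left to right):
  rows 0-7 [x1,x2=00]: 11001100  (ones: 4)
  rows 8-15 [x1,x2=01]: 11001100  (ones: 4)
  rows 16-23 [x1,x2=10]: 11001100  (ones: 4)
  rows 24-31 [x1,x2=11]: 11001100  (ones: 4)
Count of 1-rows = 4+4+4+4 = 16

16


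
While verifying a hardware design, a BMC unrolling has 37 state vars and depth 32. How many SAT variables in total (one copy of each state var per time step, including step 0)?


BMC unrolls to depth k, creating one copy of each state var for steps 0..k.
Step count = 32 + 1 = 33 (steps 0 through 32)
Vars per step = 37
Total = 37 * 33 = 1221

1221


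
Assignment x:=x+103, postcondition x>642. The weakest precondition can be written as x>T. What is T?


Formula: wp(x:=E, P) = P[E/x] (substitute E for x in postcondition)
Step 1: Postcondition: x>642
Step 2: Substitute x+103 for x: x+103>642
Step 3: Solve for x: x > 642-103 = 539

539


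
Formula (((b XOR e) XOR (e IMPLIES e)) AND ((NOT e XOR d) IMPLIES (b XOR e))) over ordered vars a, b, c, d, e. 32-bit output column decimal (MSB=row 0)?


Formula: (((b XOR e) XOR (e IMPLIES e)) AND ((NOT e XOR d) IMPLIES (b XOR e))) over a, b, c, d, e (32 rows)
Evaluate each row (bits = a,b,c,d,e, MSB first):
  row 0 [00000]: (((0 XOR 0) XOR (0 IMPLIES 0)) AND ((NOT 0 XOR 0) IMPLIES (0 XOR 0))) -> 0
  row 1 [00001]: (((0 XOR 1) XOR (1 IMPLIES 1)) AND ((NOT 1 XOR 0) IMPLIES (0 XOR 1))) -> 0
  row 2 [00010]: (((0 XOR 0) XOR (0 IMPLIES 0)) AND ((NOT 0 XOR 1) IMPLIES (0 XOR 0))) -> 1
  row 3 [00011]: (((0 XOR 1) XOR (1 IMPLIES 1)) AND ((NOT 1 XOR 1) IMPLIES (0 XOR 1))) -> 0
  row 4 [00100]: (((0 XOR 0) XOR (0 IMPLIES 0)) AND ((NOT 0 XOR 0) IMPLIES (0 XOR 0))) -> 0
  row 5 [00101]: (((0 XOR 1) XOR (1 IMPLIES 1)) AND ((NOT 1 XOR 0) IMPLIES (0 XOR 1))) -> 0
  row 6 [00110]: (((0 XOR 0) XOR (0 IMPLIES 0)) AND ((NOT 0 XOR 1) IMPLIES (0 XOR 0))) -> 1
  row 7 [00111]: (((0 XOR 1) XOR (1 IMPLIES 1)) AND ((NOT 1 XOR 1) IMPLIES (0 XOR 1))) -> 0
  row 8 [01000]: (((1 XOR 0) XOR (0 IMPLIES 0)) AND ((NOT 0 XOR 0) IMPLIES (1 XOR 0))) -> 0
  row 9 [01001]: (((1 XOR 1) XOR (1 IMPLIES 1)) AND ((NOT 1 XOR 0) IMPLIES (1 XOR 1))) -> 1
  row 10 [01010]: (((1 XOR 0) XOR (0 IMPLIES 0)) AND ((NOT 0 XOR 1) IMPLIES (1 XOR 0))) -> 0
  row 11 [01011]: (((1 XOR 1) XOR (1 IMPLIES 1)) AND ((NOT 1 XOR 1) IMPLIES (1 XOR 1))) -> 0
  row 12 [01100]: (((1 XOR 0) XOR (0 IMPLIES 0)) AND ((NOT 0 XOR 0) IMPLIES (1 XOR 0))) -> 0
  row 13 [01101]: (((1 XOR 1) XOR (1 IMPLIES 1)) AND ((NOT 1 XOR 0) IMPLIES (1 XOR 1))) -> 1
  row 14 [01110]: (((1 XOR 0) XOR (0 IMPLIES 0)) AND ((NOT 0 XOR 1) IMPLIES (1 XOR 0))) -> 0
  row 15 [01111]: (((1 XOR 1) XOR (1 IMPLIES 1)) AND ((NOT 1 XOR 1) IMPLIES (1 XOR 1))) -> 0
  row 16 [10000]: (((0 XOR 0) XOR (0 IMPLIES 0)) AND ((NOT 0 XOR 0) IMPLIES (0 XOR 0))) -> 0
  row 17 [10001]: (((0 XOR 1) XOR (1 IMPLIES 1)) AND ((NOT 1 XOR 0) IMPLIES (0 XOR 1))) -> 0
  row 18 [10010]: (((0 XOR 0) XOR (0 IMPLIES 0)) AND ((NOT 0 XOR 1) IMPLIES (0 XOR 0))) -> 1
  row 19 [10011]: (((0 XOR 1) XOR (1 IMPLIES 1)) AND ((NOT 1 XOR 1) IMPLIES (0 XOR 1))) -> 0
  row 20 [10100]: (((0 XOR 0) XOR (0 IMPLIES 0)) AND ((NOT 0 XOR 0) IMPLIES (0 XOR 0))) -> 0
  row 21 [10101]: (((0 XOR 1) XOR (1 IMPLIES 1)) AND ((NOT 1 XOR 0) IMPLIES (0 XOR 1))) -> 0
  row 22 [10110]: (((0 XOR 0) XOR (0 IMPLIES 0)) AND ((NOT 0 XOR 1) IMPLIES (0 XOR 0))) -> 1
  row 23 [10111]: (((0 XOR 1) XOR (1 IMPLIES 1)) AND ((NOT 1 XOR 1) IMPLIES (0 XOR 1))) -> 0
  row 24 [11000]: (((1 XOR 0) XOR (0 IMPLIES 0)) AND ((NOT 0 XOR 0) IMPLIES (1 XOR 0))) -> 0
  row 25 [11001]: (((1 XOR 1) XOR (1 IMPLIES 1)) AND ((NOT 1 XOR 0) IMPLIES (1 XOR 1))) -> 1
  row 26 [11010]: (((1 XOR 0) XOR (0 IMPLIES 0)) AND ((NOT 0 XOR 1) IMPLIES (1 XOR 0))) -> 0
  row 27 [11011]: (((1 XOR 1) XOR (1 IMPLIES 1)) AND ((NOT 1 XOR 1) IMPLIES (1 XOR 1))) -> 0
  row 28 [11100]: (((1 XOR 0) XOR (0 IMPLIES 0)) AND ((NOT 0 XOR 0) IMPLIES (1 XOR 0))) -> 0
  row 29 [11101]: (((1 XOR 1) XOR (1 IMPLIES 1)) AND ((NOT 1 XOR 0) IMPLIES (1 XOR 1))) -> 1
  row 30 [11110]: (((1 XOR 0) XOR (0 IMPLIES 0)) AND ((NOT 0 XOR 1) IMPLIES (1 XOR 0))) -> 0
  row 31 [11111]: (((1 XOR 1) XOR (1 IMPLIES 1)) AND ((NOT 1 XOR 1) IMPLIES (1 XOR 1))) -> 0
Full result column, 4 rows per line (a,b,c fixed per line; d,e runs 00..11 left to right):
  rows 0-3 [a,b,c=000]: 0010  = hex 2
  rows 4-7 [a,b,c=001]: 0010  = hex 2
  rows 8-11 [a,b,c=010]: 0100  = hex 4
  rows 12-15 [a,b,c=011]: 0100  = hex 4
  rows 16-19 [a,b,c=100]: 0010  = hex 2
  rows 20-23 [a,b,c=101]: 0010  = hex 2
  rows 24-27 [a,b,c=110]: 0100  = hex 4
  rows 28-31 [a,b,c=111]: 0100  = hex 4
Output column (row 0 .. row 31) = 00100010010001000010001001000100
Output column grouped in 4s = 0010 0010 0100 0100 0010 0010 0100 0100 = 0x22442244
Convert to decimal digit by digit (value = value*16 + digit):
  2 -> 2
  2*16 + 2 = 34
  34*16 + 4 = 548
  548*16 + 4 = 8772
  8772*16 + 2 = 140354
  140354*16 + 2 = 2245666
  2245666*16 + 4 = 35930660
  35930660*16 + 4 = 574890564
Decimal = 574890564

574890564


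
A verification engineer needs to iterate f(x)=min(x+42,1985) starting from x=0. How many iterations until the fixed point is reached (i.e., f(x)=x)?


Step 1: x=0, cap=1985, increment=42
Step 2: x grows by 42 each step until capped at 1985; fixed point is x=1985
Step 3: iterations = ceil(1985/42) = 48

48


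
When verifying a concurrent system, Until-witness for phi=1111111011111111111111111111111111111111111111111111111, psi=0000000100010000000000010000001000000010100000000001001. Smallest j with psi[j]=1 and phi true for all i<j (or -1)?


(phi U psi) at 0: need smallest j with psi[j]=1 and phi[i]=1 for all i in [0,j).
Scan from step 0:
  step 0: phi=1, psi=0 -> continue
  step 1: phi=1, psi=0 -> continue
  step 2: phi=1, psi=0 -> continue
  step 3: phi=1, psi=0 -> continue
  step 7: psi=1 and phi held for [0,7) -> witness found
Witness step = 7

7


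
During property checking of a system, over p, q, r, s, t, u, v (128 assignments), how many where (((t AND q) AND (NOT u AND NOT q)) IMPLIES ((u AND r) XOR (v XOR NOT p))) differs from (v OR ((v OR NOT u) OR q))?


F1 = (((t AND q) AND (NOT u AND NOT q)) IMPLIES ((u AND r) XOR (v XOR NOT p)))
F2 = (v OR ((v OR NOT u) OR q))
Evaluate both on each of 128 rows (bits = p,q,r,s,t,u,v):
  row 0 [0000000]: F1=1 F2=1 -> 0
  row 1 [0000001]: F1=1 F2=1 -> 0
  row 2 [0000010]: F1=1 F2=0 (differ) -> 1
  row 3 [0000011]: F1=1 F2=1 -> 0
  row 4 [0000100]: F1=1 F2=1 -> 0
  (every remaining row is evaluated the same way; all 128 results are listed next)
Full result column, 8 rows per line (p,q,r,s fixed per line; t,u,v runs 000..111 left to right):
  rows 0-7 [p,q,r,s=0000]: 00100010  (ones: 2)
  rows 8-15 [p,q,r,s=0001]: 00100010  (ones: 2)
  rows 16-23 [p,q,r,s=0010]: 00100010  (ones: 2)
  rows 24-31 [p,q,r,s=0011]: 00100010  (ones: 2)
  rows 32-39 [p,q,r,s=0100]: 00000000  (ones: 0)
  rows 40-47 [p,q,r,s=0101]: 00000000  (ones: 0)
  rows 48-55 [p,q,r,s=0110]: 00000000  (ones: 0)
  rows 56-63 [p,q,r,s=0111]: 00000000  (ones: 0)
  rows 64-71 [p,q,r,s=1000]: 00100010  (ones: 2)
  rows 72-79 [p,q,r,s=1001]: 00100010  (ones: 2)
  rows 80-87 [p,q,r,s=1010]: 00100010  (ones: 2)
  rows 88-95 [p,q,r,s=1011]: 00100010  (ones: 2)
  rows 96-103 [p,q,r,s=1100]: 00000000  (ones: 0)
  rows 104-111 [p,q,r,s=1101]: 00000000  (ones: 0)
  rows 112-119 [p,q,r,s=1110]: 00000000  (ones: 0)
  rows 120-127 [p,q,r,s=1111]: 00000000  (ones: 0)
Disagreements = 2+2+2+2+0+0+0+0+2+2+2+2+0+0+0+0 = 16

16


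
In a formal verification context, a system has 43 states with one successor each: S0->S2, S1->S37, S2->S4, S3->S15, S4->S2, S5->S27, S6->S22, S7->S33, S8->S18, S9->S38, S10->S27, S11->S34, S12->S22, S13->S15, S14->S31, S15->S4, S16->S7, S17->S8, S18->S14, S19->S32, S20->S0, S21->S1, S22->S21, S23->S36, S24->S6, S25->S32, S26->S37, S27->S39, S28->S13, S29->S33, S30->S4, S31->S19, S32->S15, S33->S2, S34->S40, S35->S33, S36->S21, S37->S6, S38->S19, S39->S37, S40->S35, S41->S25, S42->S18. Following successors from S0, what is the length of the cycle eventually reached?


Trace from S0 until a state repeats:
  S0 -> S2 -> S4 -> S2
S2 first seen at step 1, revisited at step 3.
Cycle length = 3 - 1 = 2

2


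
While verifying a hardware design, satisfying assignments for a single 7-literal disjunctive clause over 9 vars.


Step 1: Total=2^9=512
Step 2: Unsat when all 7 false: 2^2=4
Step 3: Sat=512-4=508

508


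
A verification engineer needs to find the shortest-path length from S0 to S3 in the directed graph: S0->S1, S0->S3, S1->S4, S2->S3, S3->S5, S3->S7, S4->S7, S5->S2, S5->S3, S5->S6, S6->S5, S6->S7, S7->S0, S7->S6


BFS layer-by-layer from S0:
  dist 0: {S0}
  dist 1: {S1, S3}
  -> S3 reached at distance 1
Shortest path length = 1

1


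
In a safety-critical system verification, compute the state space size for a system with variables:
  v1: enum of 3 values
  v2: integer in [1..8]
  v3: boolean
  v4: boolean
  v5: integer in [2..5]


State space = product of domain sizes of all variables.
Domain sizes:
  v1 (enum of 3 values): 3
  v2 (integer in [1..8]): 8
  v3 (boolean): 2
  v4 (boolean): 2
  v5 (integer in [2..5]): 4
Product = 3 * 8 * 2 * 2 * 4 = 384

384


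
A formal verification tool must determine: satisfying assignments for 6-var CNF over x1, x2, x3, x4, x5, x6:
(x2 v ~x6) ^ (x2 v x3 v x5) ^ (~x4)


CNF with 3 clauses over 6 vars (64 assignments).
An assignment satisfies CNF iff every clause has >=1 true literal.
Check each row (bits = x1,x2,x3,x4,x5,x6; clause T/F shown):
  row 0 [000000]: clauses=TFT -> 0
  row 1 [000001]: clauses=FFT -> 0
  row 2 [000010]: clauses=TTT -> 1
  row 3 [000011]: clauses=FTT -> 0
  row 4 [000100]: clauses=TFF -> 0
  (every remaining row is evaluated the same way; all 64 results are listed next)
Full result column, 8 rows per line (x1,x2,x3 fixed per line; x4,x5,x6 runs 000..111 left to right):
  rows 0-7 [x1,x2,x3=000]: 00100000  (ones: 1)
  rows 8-15 [x1,x2,x3=001]: 10100000  (ones: 2)
  rows 16-23 [x1,x2,x3=010]: 11110000  (ones: 4)
  rows 24-31 [x1,x2,x3=011]: 11110000  (ones: 4)
  rows 32-39 [x1,x2,x3=100]: 00100000  (ones: 1)
  rows 40-47 [x1,x2,x3=101]: 10100000  (ones: 2)
  rows 48-55 [x1,x2,x3=110]: 11110000  (ones: 4)
  rows 56-63 [x1,x2,x3=111]: 11110000  (ones: 4)
Satisfying assignments = 1+2+4+4+1+2+4+4 = 22

22


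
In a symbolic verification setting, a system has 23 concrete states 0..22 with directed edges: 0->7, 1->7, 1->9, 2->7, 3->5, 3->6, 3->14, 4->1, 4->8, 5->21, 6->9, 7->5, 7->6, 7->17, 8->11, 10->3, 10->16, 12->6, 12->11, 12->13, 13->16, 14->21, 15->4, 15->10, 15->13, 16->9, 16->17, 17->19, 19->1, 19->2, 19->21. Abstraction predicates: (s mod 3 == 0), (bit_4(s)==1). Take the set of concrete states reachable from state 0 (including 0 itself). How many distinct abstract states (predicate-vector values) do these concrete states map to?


BFS from 0:
Concrete reachable: {0, 1, 2, 5, 6, 7, 9, 17, 19, 21}
Abstract via predicates (s mod 3 == 0), (bit_4(s)==1):
  (0,0) <- {1, 2, 5, 7}
  (0,1) <- {17, 19}
  (1,0) <- {0, 6, 9}
  (1,1) <- {21}
Distinct abstract states = 4

4


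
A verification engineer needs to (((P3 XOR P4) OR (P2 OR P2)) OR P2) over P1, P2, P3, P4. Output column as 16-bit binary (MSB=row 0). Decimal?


Formula: (((P3 XOR P4) OR (P2 OR P2)) OR P2) over P1, P2, P3, P4 (16 rows)
Evaluate each row (bits = P1,P2,P3,P4, MSB first):
  row 0 [0000]: (((0 XOR 0) OR (0 OR 0)) OR 0) -> 0
  row 1 [0001]: (((0 XOR 1) OR (0 OR 0)) OR 0) -> 1
  row 2 [0010]: (((1 XOR 0) OR (0 OR 0)) OR 0) -> 1
  row 3 [0011]: (((1 XOR 1) OR (0 OR 0)) OR 0) -> 0
  row 4 [0100]: (((0 XOR 0) OR (1 OR 1)) OR 1) -> 1
  row 5 [0101]: (((0 XOR 1) OR (1 OR 1)) OR 1) -> 1
  row 6 [0110]: (((1 XOR 0) OR (1 OR 1)) OR 1) -> 1
  row 7 [0111]: (((1 XOR 1) OR (1 OR 1)) OR 1) -> 1
  row 8 [1000]: (((0 XOR 0) OR (0 OR 0)) OR 0) -> 0
  row 9 [1001]: (((0 XOR 1) OR (0 OR 0)) OR 0) -> 1
  row 10 [1010]: (((1 XOR 0) OR (0 OR 0)) OR 0) -> 1
  row 11 [1011]: (((1 XOR 1) OR (0 OR 0)) OR 0) -> 0
  row 12 [1100]: (((0 XOR 0) OR (1 OR 1)) OR 1) -> 1
  row 13 [1101]: (((0 XOR 1) OR (1 OR 1)) OR 1) -> 1
  row 14 [1110]: (((1 XOR 0) OR (1 OR 1)) OR 1) -> 1
  row 15 [1111]: (((1 XOR 1) OR (1 OR 1)) OR 1) -> 1
Full result column, 4 rows per line (P1,P2 fixed per line; P3,P4 runs 00..11 left to right):
  rows 0-3 [P1,P2=00]: 0110  = hex 6
  rows 4-7 [P1,P2=01]: 1111  = hex F
  rows 8-11 [P1,P2=10]: 0110  = hex 6
  rows 12-15 [P1,P2=11]: 1111  = hex F
Output column (row 0 .. row 15) = 0110111101101111
Output column grouped in 4s = 0110 1111 0110 1111 = 0x6F6F
Convert to decimal digit by digit (value = value*16 + digit):
  6 -> 6
  6*16 + 15 (F) = 111
  111*16 + 6 = 1782
  1782*16 + 15 (F) = 28527
Decimal = 28527

28527


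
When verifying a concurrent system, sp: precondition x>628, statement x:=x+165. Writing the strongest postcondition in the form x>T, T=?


Formula: sp(P, x:=E) = exists old_x. (x = E[old_x/x]) AND P[old_x/x] (old_x is the value of x before the assignment; eliminate old_x by solving x = E[old_x/x] for old_x)
Step 1: Precondition P: x>628, i.e. old_x > 628
Step 2: Assignment gives x = old_x + 165, so old_x = x - 165
Step 3: Substitute into P: x - 165 > 628
Step 4: Simplify: x > 628+165 = 793

793


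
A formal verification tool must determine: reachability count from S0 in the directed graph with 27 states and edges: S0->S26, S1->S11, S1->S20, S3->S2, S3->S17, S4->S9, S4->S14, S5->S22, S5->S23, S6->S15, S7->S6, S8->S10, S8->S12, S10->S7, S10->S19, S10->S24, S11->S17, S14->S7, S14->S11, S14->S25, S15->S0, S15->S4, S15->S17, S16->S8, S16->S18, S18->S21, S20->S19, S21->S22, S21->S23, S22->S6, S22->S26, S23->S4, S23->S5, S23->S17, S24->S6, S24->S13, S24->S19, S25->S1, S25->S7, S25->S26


BFS from S0:
  layer 0: {S0}
  layer 1: {S26}
Reachable set: {S0, S26}
Count = 2

2


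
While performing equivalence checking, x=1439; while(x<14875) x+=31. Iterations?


Step 1: x goes from 1439 toward 14875 by 31; the body runs while x<14875, so iterations = ceil((bound-start)/step)
Step 2: Distance=13436
Step 3: ceil(13436/31)=434

434


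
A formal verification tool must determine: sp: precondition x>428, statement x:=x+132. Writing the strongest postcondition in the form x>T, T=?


Formula: sp(P, x:=E) = exists old_x. (x = E[old_x/x]) AND P[old_x/x] (old_x is the value of x before the assignment; eliminate old_x by solving x = E[old_x/x] for old_x)
Step 1: Precondition P: x>428, i.e. old_x > 428
Step 2: Assignment gives x = old_x + 132, so old_x = x - 132
Step 3: Substitute into P: x - 132 > 428
Step 4: Simplify: x > 428+132 = 560

560


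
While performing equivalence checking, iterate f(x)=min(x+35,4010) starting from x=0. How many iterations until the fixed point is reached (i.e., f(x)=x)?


Step 1: x=0, cap=4010, increment=35
Step 2: x grows by 35 each step until capped at 4010; fixed point is x=4010
Step 3: iterations = ceil(4010/35) = 115

115


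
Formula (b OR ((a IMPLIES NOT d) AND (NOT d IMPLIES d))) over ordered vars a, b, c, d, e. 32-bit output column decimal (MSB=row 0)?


Formula: (b OR ((a IMPLIES NOT d) AND (NOT d IMPLIES d))) over a, b, c, d, e (32 rows)
Evaluate each row (bits = a,b,c,d,e, MSB first):
  row 0 [00000]: (0 OR ((0 IMPLIES NOT 0) AND (NOT 0 IMPLIES 0))) -> 0
  row 1 [00001]: (0 OR ((0 IMPLIES NOT 0) AND (NOT 0 IMPLIES 0))) -> 0
  row 2 [00010]: (0 OR ((0 IMPLIES NOT 1) AND (NOT 1 IMPLIES 1))) -> 1
  row 3 [00011]: (0 OR ((0 IMPLIES NOT 1) AND (NOT 1 IMPLIES 1))) -> 1
  row 4 [00100]: (0 OR ((0 IMPLIES NOT 0) AND (NOT 0 IMPLIES 0))) -> 0
  row 5 [00101]: (0 OR ((0 IMPLIES NOT 0) AND (NOT 0 IMPLIES 0))) -> 0
  row 6 [00110]: (0 OR ((0 IMPLIES NOT 1) AND (NOT 1 IMPLIES 1))) -> 1
  row 7 [00111]: (0 OR ((0 IMPLIES NOT 1) AND (NOT 1 IMPLIES 1))) -> 1
  row 8 [01000]: (1 OR ((0 IMPLIES NOT 0) AND (NOT 0 IMPLIES 0))) -> 1
  row 9 [01001]: (1 OR ((0 IMPLIES NOT 0) AND (NOT 0 IMPLIES 0))) -> 1
  row 10 [01010]: (1 OR ((0 IMPLIES NOT 1) AND (NOT 1 IMPLIES 1))) -> 1
  row 11 [01011]: (1 OR ((0 IMPLIES NOT 1) AND (NOT 1 IMPLIES 1))) -> 1
  row 12 [01100]: (1 OR ((0 IMPLIES NOT 0) AND (NOT 0 IMPLIES 0))) -> 1
  row 13 [01101]: (1 OR ((0 IMPLIES NOT 0) AND (NOT 0 IMPLIES 0))) -> 1
  row 14 [01110]: (1 OR ((0 IMPLIES NOT 1) AND (NOT 1 IMPLIES 1))) -> 1
  row 15 [01111]: (1 OR ((0 IMPLIES NOT 1) AND (NOT 1 IMPLIES 1))) -> 1
  row 16 [10000]: (0 OR ((1 IMPLIES NOT 0) AND (NOT 0 IMPLIES 0))) -> 0
  row 17 [10001]: (0 OR ((1 IMPLIES NOT 0) AND (NOT 0 IMPLIES 0))) -> 0
  row 18 [10010]: (0 OR ((1 IMPLIES NOT 1) AND (NOT 1 IMPLIES 1))) -> 0
  row 19 [10011]: (0 OR ((1 IMPLIES NOT 1) AND (NOT 1 IMPLIES 1))) -> 0
  row 20 [10100]: (0 OR ((1 IMPLIES NOT 0) AND (NOT 0 IMPLIES 0))) -> 0
  row 21 [10101]: (0 OR ((1 IMPLIES NOT 0) AND (NOT 0 IMPLIES 0))) -> 0
  row 22 [10110]: (0 OR ((1 IMPLIES NOT 1) AND (NOT 1 IMPLIES 1))) -> 0
  row 23 [10111]: (0 OR ((1 IMPLIES NOT 1) AND (NOT 1 IMPLIES 1))) -> 0
  row 24 [11000]: (1 OR ((1 IMPLIES NOT 0) AND (NOT 0 IMPLIES 0))) -> 1
  row 25 [11001]: (1 OR ((1 IMPLIES NOT 0) AND (NOT 0 IMPLIES 0))) -> 1
  row 26 [11010]: (1 OR ((1 IMPLIES NOT 1) AND (NOT 1 IMPLIES 1))) -> 1
  row 27 [11011]: (1 OR ((1 IMPLIES NOT 1) AND (NOT 1 IMPLIES 1))) -> 1
  row 28 [11100]: (1 OR ((1 IMPLIES NOT 0) AND (NOT 0 IMPLIES 0))) -> 1
  row 29 [11101]: (1 OR ((1 IMPLIES NOT 0) AND (NOT 0 IMPLIES 0))) -> 1
  row 30 [11110]: (1 OR ((1 IMPLIES NOT 1) AND (NOT 1 IMPLIES 1))) -> 1
  row 31 [11111]: (1 OR ((1 IMPLIES NOT 1) AND (NOT 1 IMPLIES 1))) -> 1
Full result column, 4 rows per line (a,b,c fixed per line; d,e runs 00..11 left to right):
  rows 0-3 [a,b,c=000]: 0011  = hex 3
  rows 4-7 [a,b,c=001]: 0011  = hex 3
  rows 8-11 [a,b,c=010]: 1111  = hex F
  rows 12-15 [a,b,c=011]: 1111  = hex F
  rows 16-19 [a,b,c=100]: 0000  = hex 0
  rows 20-23 [a,b,c=101]: 0000  = hex 0
  rows 24-27 [a,b,c=110]: 1111  = hex F
  rows 28-31 [a,b,c=111]: 1111  = hex F
Output column (row 0 .. row 31) = 00110011111111110000000011111111
Output column grouped in 4s = 0011 0011 1111 1111 0000 0000 1111 1111 = 0x33FF00FF
Convert to decimal digit by digit (value = value*16 + digit):
  3 -> 3
  3*16 + 3 = 51
  51*16 + 15 (F) = 831
  831*16 + 15 (F) = 13311
  13311*16 + 0 = 212976
  212976*16 + 0 = 3407616
  3407616*16 + 15 (F) = 54521871
  54521871*16 + 15 (F) = 872349951
Decimal = 872349951

872349951


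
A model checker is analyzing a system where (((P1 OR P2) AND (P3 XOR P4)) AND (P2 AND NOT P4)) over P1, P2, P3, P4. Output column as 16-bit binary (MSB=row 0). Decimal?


Formula: (((P1 OR P2) AND (P3 XOR P4)) AND (P2 AND NOT P4)) over P1, P2, P3, P4 (16 rows)
Evaluate each row (bits = P1,P2,P3,P4, MSB first):
  row 0 [0000]: (((0 OR 0) AND (0 XOR 0)) AND (0 AND NOT 0)) -> 0
  row 1 [0001]: (((0 OR 0) AND (0 XOR 1)) AND (0 AND NOT 1)) -> 0
  row 2 [0010]: (((0 OR 0) AND (1 XOR 0)) AND (0 AND NOT 0)) -> 0
  row 3 [0011]: (((0 OR 0) AND (1 XOR 1)) AND (0 AND NOT 1)) -> 0
  row 4 [0100]: (((0 OR 1) AND (0 XOR 0)) AND (1 AND NOT 0)) -> 0
  row 5 [0101]: (((0 OR 1) AND (0 XOR 1)) AND (1 AND NOT 1)) -> 0
  row 6 [0110]: (((0 OR 1) AND (1 XOR 0)) AND (1 AND NOT 0)) -> 1
  row 7 [0111]: (((0 OR 1) AND (1 XOR 1)) AND (1 AND NOT 1)) -> 0
  row 8 [1000]: (((1 OR 0) AND (0 XOR 0)) AND (0 AND NOT 0)) -> 0
  row 9 [1001]: (((1 OR 0) AND (0 XOR 1)) AND (0 AND NOT 1)) -> 0
  row 10 [1010]: (((1 OR 0) AND (1 XOR 0)) AND (0 AND NOT 0)) -> 0
  row 11 [1011]: (((1 OR 0) AND (1 XOR 1)) AND (0 AND NOT 1)) -> 0
  row 12 [1100]: (((1 OR 1) AND (0 XOR 0)) AND (1 AND NOT 0)) -> 0
  row 13 [1101]: (((1 OR 1) AND (0 XOR 1)) AND (1 AND NOT 1)) -> 0
  row 14 [1110]: (((1 OR 1) AND (1 XOR 0)) AND (1 AND NOT 0)) -> 1
  row 15 [1111]: (((1 OR 1) AND (1 XOR 1)) AND (1 AND NOT 1)) -> 0
Full result column, 4 rows per line (P1,P2 fixed per line; P3,P4 runs 00..11 left to right):
  rows 0-3 [P1,P2=00]: 0000  = hex 0
  rows 4-7 [P1,P2=01]: 0010  = hex 2
  rows 8-11 [P1,P2=10]: 0000  = hex 0
  rows 12-15 [P1,P2=11]: 0010  = hex 2
Output column (row 0 .. row 15) = 0000001000000010
Output column grouped in 4s = 0000 0010 0000 0010 = 0x0202
Convert to decimal digit by digit (value = value*16 + digit):
  0 -> 0
  0*16 + 2 = 2
  2*16 + 0 = 32
  32*16 + 2 = 514
Decimal = 514

514
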